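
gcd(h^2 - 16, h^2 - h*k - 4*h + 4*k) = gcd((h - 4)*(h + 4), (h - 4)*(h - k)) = h - 4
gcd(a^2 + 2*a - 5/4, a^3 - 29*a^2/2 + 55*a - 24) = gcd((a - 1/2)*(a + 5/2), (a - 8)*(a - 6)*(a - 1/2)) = a - 1/2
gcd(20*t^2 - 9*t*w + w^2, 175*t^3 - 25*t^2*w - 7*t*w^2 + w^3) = 5*t - w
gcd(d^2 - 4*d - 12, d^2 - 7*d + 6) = d - 6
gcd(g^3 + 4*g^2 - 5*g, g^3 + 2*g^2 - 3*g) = g^2 - g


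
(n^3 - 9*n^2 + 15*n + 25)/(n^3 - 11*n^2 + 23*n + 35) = (n - 5)/(n - 7)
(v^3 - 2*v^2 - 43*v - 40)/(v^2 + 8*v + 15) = (v^2 - 7*v - 8)/(v + 3)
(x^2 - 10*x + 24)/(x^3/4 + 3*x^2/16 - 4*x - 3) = 16*(x - 6)/(4*x^2 + 19*x + 12)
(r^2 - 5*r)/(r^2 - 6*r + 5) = r/(r - 1)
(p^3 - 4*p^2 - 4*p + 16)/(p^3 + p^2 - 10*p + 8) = (p^2 - 2*p - 8)/(p^2 + 3*p - 4)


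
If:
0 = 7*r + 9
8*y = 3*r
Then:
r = -9/7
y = -27/56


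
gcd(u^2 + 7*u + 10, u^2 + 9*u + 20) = u + 5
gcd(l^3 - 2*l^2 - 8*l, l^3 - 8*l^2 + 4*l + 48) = l^2 - 2*l - 8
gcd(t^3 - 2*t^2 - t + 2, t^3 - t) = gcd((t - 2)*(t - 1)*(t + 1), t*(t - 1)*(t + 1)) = t^2 - 1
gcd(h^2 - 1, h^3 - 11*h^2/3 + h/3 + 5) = h + 1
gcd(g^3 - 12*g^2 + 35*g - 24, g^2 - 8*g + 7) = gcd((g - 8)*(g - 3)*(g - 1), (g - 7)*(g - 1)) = g - 1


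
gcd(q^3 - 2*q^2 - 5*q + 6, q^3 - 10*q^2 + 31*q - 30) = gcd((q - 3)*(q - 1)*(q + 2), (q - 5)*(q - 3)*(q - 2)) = q - 3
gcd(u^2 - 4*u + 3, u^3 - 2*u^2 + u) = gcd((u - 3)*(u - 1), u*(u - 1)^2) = u - 1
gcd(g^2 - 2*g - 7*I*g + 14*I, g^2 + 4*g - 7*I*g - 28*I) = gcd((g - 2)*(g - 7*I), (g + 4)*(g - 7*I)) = g - 7*I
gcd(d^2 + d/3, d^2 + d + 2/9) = d + 1/3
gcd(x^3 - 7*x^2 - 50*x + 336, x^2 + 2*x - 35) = x + 7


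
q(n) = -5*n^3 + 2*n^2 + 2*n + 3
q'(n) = -15*n^2 + 4*n + 2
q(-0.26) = 2.70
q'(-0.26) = -0.05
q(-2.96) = 144.27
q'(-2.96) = -141.26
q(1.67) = -11.37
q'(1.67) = -33.15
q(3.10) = -120.54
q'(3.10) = -129.75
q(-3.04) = 155.88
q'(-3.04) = -148.78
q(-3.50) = 234.88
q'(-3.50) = -195.75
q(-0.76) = 4.83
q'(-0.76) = -9.70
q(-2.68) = 108.25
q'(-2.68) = -116.46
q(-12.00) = 8907.00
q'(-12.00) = -2206.00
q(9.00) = -3462.00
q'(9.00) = -1177.00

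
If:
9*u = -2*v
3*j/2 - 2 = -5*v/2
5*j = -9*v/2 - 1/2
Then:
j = -41/23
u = -86/207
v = 43/23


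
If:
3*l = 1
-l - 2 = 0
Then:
No Solution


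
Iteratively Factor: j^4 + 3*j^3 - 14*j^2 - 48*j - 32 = (j + 1)*(j^3 + 2*j^2 - 16*j - 32) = (j - 4)*(j + 1)*(j^2 + 6*j + 8) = (j - 4)*(j + 1)*(j + 2)*(j + 4)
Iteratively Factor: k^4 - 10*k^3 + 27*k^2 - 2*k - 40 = (k - 5)*(k^3 - 5*k^2 + 2*k + 8) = (k - 5)*(k - 2)*(k^2 - 3*k - 4) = (k - 5)*(k - 4)*(k - 2)*(k + 1)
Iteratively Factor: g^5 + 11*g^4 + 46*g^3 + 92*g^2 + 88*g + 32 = (g + 2)*(g^4 + 9*g^3 + 28*g^2 + 36*g + 16) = (g + 2)^2*(g^3 + 7*g^2 + 14*g + 8) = (g + 2)^2*(g + 4)*(g^2 + 3*g + 2) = (g + 1)*(g + 2)^2*(g + 4)*(g + 2)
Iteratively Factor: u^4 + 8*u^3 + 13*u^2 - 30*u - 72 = (u + 3)*(u^3 + 5*u^2 - 2*u - 24) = (u + 3)*(u + 4)*(u^2 + u - 6) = (u + 3)^2*(u + 4)*(u - 2)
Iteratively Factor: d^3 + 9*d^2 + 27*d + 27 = (d + 3)*(d^2 + 6*d + 9) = (d + 3)^2*(d + 3)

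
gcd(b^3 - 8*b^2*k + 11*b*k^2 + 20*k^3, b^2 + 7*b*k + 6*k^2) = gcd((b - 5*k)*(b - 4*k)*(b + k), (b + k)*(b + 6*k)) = b + k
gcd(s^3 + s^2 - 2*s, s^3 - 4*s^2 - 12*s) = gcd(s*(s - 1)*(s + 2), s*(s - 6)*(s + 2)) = s^2 + 2*s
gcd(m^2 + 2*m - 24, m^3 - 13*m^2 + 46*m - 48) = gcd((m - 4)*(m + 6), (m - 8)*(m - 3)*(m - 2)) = 1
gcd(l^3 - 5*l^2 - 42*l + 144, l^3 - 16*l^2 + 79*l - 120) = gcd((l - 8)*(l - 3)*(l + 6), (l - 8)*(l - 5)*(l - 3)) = l^2 - 11*l + 24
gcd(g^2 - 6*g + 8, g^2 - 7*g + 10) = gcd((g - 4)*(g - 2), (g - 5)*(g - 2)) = g - 2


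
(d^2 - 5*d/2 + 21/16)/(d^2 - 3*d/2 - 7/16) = (4*d - 3)/(4*d + 1)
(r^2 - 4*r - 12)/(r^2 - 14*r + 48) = (r + 2)/(r - 8)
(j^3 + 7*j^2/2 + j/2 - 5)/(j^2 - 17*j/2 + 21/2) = (2*j^3 + 7*j^2 + j - 10)/(2*j^2 - 17*j + 21)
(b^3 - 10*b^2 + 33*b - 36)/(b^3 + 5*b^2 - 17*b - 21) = (b^2 - 7*b + 12)/(b^2 + 8*b + 7)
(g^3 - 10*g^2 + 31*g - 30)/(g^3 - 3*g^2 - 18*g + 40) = (g - 3)/(g + 4)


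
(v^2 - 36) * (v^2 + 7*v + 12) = v^4 + 7*v^3 - 24*v^2 - 252*v - 432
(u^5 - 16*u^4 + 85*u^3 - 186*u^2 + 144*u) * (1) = u^5 - 16*u^4 + 85*u^3 - 186*u^2 + 144*u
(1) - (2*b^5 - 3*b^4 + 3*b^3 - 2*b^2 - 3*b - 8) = -2*b^5 + 3*b^4 - 3*b^3 + 2*b^2 + 3*b + 9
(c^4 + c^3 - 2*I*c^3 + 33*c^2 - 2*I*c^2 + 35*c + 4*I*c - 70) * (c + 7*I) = c^5 + c^4 + 5*I*c^4 + 47*c^3 + 5*I*c^3 + 49*c^2 + 235*I*c^2 - 98*c + 245*I*c - 490*I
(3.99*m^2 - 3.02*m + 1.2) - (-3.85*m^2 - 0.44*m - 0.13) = 7.84*m^2 - 2.58*m + 1.33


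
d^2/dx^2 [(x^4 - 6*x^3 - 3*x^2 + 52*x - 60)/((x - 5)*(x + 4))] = 2*(x^3 + 12*x^2 + 48*x + 28)/(x^3 + 12*x^2 + 48*x + 64)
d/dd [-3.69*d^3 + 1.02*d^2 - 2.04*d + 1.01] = -11.07*d^2 + 2.04*d - 2.04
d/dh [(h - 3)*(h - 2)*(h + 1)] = 3*h^2 - 8*h + 1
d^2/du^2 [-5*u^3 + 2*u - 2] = -30*u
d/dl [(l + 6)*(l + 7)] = 2*l + 13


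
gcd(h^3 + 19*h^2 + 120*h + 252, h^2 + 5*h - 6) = h + 6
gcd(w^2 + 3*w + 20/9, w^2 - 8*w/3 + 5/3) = 1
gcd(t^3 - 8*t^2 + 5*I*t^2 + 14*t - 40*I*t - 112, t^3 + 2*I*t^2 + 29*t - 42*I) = t^2 + 5*I*t + 14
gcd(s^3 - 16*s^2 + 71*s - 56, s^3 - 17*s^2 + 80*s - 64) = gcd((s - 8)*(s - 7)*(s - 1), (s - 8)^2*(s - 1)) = s^2 - 9*s + 8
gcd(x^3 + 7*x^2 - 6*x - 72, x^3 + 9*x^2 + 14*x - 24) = x^2 + 10*x + 24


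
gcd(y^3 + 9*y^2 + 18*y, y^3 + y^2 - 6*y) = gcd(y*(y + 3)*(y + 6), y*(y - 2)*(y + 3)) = y^2 + 3*y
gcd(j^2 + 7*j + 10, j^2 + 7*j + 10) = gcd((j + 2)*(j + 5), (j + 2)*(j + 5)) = j^2 + 7*j + 10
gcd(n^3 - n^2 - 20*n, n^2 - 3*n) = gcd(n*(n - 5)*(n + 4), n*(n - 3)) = n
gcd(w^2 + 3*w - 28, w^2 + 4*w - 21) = w + 7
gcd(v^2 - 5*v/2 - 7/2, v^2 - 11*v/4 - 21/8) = v - 7/2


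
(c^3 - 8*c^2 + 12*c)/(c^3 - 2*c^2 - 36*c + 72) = c/(c + 6)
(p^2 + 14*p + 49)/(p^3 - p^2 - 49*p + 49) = (p + 7)/(p^2 - 8*p + 7)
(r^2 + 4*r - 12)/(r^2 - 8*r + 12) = (r + 6)/(r - 6)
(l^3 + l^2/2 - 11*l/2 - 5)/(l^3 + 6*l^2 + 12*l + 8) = (2*l^2 - 3*l - 5)/(2*(l^2 + 4*l + 4))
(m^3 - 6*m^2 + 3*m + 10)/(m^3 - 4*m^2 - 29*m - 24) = (m^2 - 7*m + 10)/(m^2 - 5*m - 24)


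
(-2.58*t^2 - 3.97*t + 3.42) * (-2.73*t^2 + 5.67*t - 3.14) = 7.0434*t^4 - 3.7905*t^3 - 23.7453*t^2 + 31.8572*t - 10.7388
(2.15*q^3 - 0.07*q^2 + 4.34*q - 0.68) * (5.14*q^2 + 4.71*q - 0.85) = 11.051*q^5 + 9.7667*q^4 + 20.1504*q^3 + 17.0057*q^2 - 6.8918*q + 0.578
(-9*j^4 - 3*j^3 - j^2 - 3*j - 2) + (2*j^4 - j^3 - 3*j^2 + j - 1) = -7*j^4 - 4*j^3 - 4*j^2 - 2*j - 3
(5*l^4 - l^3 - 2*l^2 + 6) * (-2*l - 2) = -10*l^5 - 8*l^4 + 6*l^3 + 4*l^2 - 12*l - 12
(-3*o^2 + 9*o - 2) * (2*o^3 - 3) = -6*o^5 + 18*o^4 - 4*o^3 + 9*o^2 - 27*o + 6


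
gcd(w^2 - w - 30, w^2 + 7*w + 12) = 1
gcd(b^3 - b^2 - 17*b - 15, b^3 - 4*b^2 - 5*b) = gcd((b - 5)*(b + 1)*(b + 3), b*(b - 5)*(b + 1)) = b^2 - 4*b - 5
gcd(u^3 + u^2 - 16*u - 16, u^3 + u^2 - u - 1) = u + 1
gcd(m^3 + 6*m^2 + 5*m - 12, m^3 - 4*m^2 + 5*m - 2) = m - 1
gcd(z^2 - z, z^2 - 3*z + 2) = z - 1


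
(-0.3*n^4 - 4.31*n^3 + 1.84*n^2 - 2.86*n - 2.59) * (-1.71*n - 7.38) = 0.513*n^5 + 9.5841*n^4 + 28.6614*n^3 - 8.6886*n^2 + 25.5357*n + 19.1142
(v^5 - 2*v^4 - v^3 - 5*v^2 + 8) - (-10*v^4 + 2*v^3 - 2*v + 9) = v^5 + 8*v^4 - 3*v^3 - 5*v^2 + 2*v - 1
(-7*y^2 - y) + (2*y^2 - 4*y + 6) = -5*y^2 - 5*y + 6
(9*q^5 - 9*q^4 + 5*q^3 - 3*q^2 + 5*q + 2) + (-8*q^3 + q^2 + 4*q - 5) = 9*q^5 - 9*q^4 - 3*q^3 - 2*q^2 + 9*q - 3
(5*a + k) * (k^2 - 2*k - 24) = 5*a*k^2 - 10*a*k - 120*a + k^3 - 2*k^2 - 24*k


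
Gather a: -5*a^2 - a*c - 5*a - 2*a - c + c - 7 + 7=-5*a^2 + a*(-c - 7)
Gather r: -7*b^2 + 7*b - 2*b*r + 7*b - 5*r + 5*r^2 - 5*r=-7*b^2 + 14*b + 5*r^2 + r*(-2*b - 10)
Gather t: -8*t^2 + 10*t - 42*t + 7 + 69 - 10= -8*t^2 - 32*t + 66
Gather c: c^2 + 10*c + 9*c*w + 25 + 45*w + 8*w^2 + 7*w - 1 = c^2 + c*(9*w + 10) + 8*w^2 + 52*w + 24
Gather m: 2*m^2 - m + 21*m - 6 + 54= 2*m^2 + 20*m + 48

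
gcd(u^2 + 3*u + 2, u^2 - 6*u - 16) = u + 2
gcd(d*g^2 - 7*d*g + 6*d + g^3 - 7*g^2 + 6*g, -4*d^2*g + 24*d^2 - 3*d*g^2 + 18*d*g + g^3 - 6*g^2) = d*g - 6*d + g^2 - 6*g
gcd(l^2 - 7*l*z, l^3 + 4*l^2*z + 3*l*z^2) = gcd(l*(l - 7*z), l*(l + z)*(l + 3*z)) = l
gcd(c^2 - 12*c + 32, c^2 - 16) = c - 4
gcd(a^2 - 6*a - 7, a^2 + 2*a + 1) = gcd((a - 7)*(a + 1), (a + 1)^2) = a + 1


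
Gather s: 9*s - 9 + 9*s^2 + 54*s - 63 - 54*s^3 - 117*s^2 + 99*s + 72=-54*s^3 - 108*s^2 + 162*s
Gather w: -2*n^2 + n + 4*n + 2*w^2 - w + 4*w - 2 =-2*n^2 + 5*n + 2*w^2 + 3*w - 2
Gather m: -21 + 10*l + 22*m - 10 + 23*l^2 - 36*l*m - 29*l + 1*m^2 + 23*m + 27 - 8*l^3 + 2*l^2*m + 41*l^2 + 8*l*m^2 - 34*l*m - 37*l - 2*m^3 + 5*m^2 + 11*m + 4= -8*l^3 + 64*l^2 - 56*l - 2*m^3 + m^2*(8*l + 6) + m*(2*l^2 - 70*l + 56)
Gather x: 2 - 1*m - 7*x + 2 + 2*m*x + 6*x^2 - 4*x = -m + 6*x^2 + x*(2*m - 11) + 4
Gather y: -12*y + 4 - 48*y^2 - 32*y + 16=-48*y^2 - 44*y + 20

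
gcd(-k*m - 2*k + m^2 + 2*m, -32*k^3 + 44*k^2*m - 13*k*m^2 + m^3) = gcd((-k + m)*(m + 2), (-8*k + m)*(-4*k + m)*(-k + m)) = k - m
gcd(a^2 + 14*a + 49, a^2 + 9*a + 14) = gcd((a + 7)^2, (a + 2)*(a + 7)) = a + 7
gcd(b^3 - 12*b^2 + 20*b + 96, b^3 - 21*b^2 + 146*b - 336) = b^2 - 14*b + 48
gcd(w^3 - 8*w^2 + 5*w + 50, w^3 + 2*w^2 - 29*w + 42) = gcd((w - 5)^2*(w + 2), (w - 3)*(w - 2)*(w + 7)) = 1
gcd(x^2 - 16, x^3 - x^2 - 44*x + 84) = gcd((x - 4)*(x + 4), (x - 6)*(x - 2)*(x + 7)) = 1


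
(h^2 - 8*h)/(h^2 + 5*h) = (h - 8)/(h + 5)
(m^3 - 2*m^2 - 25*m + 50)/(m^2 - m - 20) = (m^2 + 3*m - 10)/(m + 4)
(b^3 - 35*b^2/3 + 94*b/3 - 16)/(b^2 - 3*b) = b - 26/3 + 16/(3*b)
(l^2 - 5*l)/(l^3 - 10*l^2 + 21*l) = (l - 5)/(l^2 - 10*l + 21)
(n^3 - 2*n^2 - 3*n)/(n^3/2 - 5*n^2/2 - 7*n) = 2*(-n^2 + 2*n + 3)/(-n^2 + 5*n + 14)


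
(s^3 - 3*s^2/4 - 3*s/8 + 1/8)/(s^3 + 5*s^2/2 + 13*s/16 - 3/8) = 2*(2*s^2 - s - 1)/(4*s^2 + 11*s + 6)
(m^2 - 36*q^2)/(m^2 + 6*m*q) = (m - 6*q)/m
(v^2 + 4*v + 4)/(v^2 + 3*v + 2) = (v + 2)/(v + 1)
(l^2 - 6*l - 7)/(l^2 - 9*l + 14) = (l + 1)/(l - 2)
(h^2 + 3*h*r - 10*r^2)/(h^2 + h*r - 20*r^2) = (-h + 2*r)/(-h + 4*r)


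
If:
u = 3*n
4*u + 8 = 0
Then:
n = -2/3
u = -2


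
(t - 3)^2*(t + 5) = t^3 - t^2 - 21*t + 45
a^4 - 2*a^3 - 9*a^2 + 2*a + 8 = (a - 4)*(a - 1)*(a + 1)*(a + 2)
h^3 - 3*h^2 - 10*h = h*(h - 5)*(h + 2)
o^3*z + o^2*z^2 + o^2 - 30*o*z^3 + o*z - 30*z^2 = (o - 5*z)*(o + 6*z)*(o*z + 1)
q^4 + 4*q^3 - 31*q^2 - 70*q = q*(q - 5)*(q + 2)*(q + 7)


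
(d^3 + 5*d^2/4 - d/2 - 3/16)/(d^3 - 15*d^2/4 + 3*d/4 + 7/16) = (2*d + 3)/(2*d - 7)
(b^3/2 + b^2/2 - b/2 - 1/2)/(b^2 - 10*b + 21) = (b^3 + b^2 - b - 1)/(2*(b^2 - 10*b + 21))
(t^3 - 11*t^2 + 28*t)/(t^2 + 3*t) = (t^2 - 11*t + 28)/(t + 3)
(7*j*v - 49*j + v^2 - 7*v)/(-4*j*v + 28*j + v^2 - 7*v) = (7*j + v)/(-4*j + v)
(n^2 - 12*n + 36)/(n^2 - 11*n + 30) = (n - 6)/(n - 5)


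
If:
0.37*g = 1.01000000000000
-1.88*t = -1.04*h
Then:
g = 2.73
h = 1.80769230769231*t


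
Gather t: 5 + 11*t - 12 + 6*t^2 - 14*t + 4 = 6*t^2 - 3*t - 3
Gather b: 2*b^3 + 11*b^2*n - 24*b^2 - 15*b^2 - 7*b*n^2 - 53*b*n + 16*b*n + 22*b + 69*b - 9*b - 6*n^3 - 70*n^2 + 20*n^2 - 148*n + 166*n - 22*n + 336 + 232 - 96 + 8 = 2*b^3 + b^2*(11*n - 39) + b*(-7*n^2 - 37*n + 82) - 6*n^3 - 50*n^2 - 4*n + 480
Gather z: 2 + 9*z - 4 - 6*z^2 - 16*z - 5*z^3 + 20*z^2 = -5*z^3 + 14*z^2 - 7*z - 2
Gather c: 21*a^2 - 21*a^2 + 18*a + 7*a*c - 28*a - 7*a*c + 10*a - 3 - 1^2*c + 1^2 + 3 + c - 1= 0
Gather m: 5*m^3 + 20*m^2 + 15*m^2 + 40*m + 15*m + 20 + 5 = 5*m^3 + 35*m^2 + 55*m + 25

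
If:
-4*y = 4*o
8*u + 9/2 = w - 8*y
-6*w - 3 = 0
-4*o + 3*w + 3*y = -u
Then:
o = -17/48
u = -47/48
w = -1/2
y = 17/48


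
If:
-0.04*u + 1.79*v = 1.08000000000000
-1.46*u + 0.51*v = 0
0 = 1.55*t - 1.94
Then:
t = 1.25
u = 0.21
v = 0.61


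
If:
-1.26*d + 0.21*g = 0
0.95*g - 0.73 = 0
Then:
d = 0.13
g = 0.77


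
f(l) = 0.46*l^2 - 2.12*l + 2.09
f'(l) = 0.92*l - 2.12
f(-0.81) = 4.11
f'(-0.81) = -2.87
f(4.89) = 2.72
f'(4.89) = 2.38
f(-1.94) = 7.93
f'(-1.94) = -3.90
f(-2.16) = 8.82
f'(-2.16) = -4.11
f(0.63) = 0.94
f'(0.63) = -1.54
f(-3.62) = 15.79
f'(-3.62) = -5.45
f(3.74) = 0.60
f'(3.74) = 1.32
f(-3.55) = 15.41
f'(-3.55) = -5.39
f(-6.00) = 31.37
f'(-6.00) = -7.64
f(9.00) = 20.27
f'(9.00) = 6.16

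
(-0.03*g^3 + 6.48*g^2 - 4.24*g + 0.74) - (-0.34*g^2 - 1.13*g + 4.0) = -0.03*g^3 + 6.82*g^2 - 3.11*g - 3.26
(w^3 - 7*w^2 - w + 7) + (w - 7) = w^3 - 7*w^2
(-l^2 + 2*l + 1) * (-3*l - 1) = 3*l^3 - 5*l^2 - 5*l - 1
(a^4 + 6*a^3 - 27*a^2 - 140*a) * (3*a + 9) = 3*a^5 + 27*a^4 - 27*a^3 - 663*a^2 - 1260*a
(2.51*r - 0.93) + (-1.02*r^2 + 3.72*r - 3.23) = -1.02*r^2 + 6.23*r - 4.16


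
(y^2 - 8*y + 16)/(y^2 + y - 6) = (y^2 - 8*y + 16)/(y^2 + y - 6)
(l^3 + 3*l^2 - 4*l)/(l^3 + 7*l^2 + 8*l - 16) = l/(l + 4)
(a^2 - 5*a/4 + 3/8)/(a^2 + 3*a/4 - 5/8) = (4*a - 3)/(4*a + 5)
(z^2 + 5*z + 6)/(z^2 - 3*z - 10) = (z + 3)/(z - 5)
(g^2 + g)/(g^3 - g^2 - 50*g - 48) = g/(g^2 - 2*g - 48)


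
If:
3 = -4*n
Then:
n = -3/4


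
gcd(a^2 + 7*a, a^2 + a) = a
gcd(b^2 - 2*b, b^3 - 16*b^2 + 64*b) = b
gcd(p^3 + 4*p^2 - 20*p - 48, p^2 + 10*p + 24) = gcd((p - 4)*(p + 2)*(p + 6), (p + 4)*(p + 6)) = p + 6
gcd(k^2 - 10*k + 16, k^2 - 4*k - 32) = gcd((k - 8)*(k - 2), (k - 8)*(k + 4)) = k - 8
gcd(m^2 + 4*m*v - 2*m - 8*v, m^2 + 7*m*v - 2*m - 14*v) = m - 2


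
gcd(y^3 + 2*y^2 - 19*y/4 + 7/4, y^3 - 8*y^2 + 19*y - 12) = y - 1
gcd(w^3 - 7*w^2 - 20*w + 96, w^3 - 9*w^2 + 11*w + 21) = w - 3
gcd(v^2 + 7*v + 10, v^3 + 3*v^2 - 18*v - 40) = v^2 + 7*v + 10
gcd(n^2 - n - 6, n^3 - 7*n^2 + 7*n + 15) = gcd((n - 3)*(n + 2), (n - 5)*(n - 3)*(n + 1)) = n - 3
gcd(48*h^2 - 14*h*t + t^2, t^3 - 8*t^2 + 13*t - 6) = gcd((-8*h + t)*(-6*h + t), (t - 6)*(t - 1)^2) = 1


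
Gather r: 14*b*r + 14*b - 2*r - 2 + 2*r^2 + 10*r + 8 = 14*b + 2*r^2 + r*(14*b + 8) + 6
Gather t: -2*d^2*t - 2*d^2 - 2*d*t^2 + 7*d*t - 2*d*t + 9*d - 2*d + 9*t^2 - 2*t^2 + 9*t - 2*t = -2*d^2 + 7*d + t^2*(7 - 2*d) + t*(-2*d^2 + 5*d + 7)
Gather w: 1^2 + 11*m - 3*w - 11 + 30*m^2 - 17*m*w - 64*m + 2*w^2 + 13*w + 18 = 30*m^2 - 53*m + 2*w^2 + w*(10 - 17*m) + 8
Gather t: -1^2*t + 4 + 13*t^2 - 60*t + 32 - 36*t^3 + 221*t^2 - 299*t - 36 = -36*t^3 + 234*t^2 - 360*t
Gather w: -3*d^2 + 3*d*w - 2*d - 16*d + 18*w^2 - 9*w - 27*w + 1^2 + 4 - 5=-3*d^2 - 18*d + 18*w^2 + w*(3*d - 36)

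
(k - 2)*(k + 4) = k^2 + 2*k - 8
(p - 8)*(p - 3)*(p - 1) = p^3 - 12*p^2 + 35*p - 24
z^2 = z^2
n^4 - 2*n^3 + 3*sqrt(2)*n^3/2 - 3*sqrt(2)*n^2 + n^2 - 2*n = n*(n - 2)*(n + sqrt(2)/2)*(n + sqrt(2))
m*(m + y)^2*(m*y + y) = m^4*y + 2*m^3*y^2 + m^3*y + m^2*y^3 + 2*m^2*y^2 + m*y^3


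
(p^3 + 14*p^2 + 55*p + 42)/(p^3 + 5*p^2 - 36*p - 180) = (p^2 + 8*p + 7)/(p^2 - p - 30)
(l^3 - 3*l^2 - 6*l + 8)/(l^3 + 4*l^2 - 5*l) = (l^2 - 2*l - 8)/(l*(l + 5))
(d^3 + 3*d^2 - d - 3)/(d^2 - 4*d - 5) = (d^2 + 2*d - 3)/(d - 5)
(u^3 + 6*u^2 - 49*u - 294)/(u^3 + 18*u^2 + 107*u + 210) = (u - 7)/(u + 5)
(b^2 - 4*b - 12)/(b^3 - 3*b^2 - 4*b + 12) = (b - 6)/(b^2 - 5*b + 6)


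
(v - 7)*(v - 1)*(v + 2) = v^3 - 6*v^2 - 9*v + 14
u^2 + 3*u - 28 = (u - 4)*(u + 7)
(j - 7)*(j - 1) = j^2 - 8*j + 7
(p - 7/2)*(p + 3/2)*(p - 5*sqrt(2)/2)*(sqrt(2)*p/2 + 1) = sqrt(2)*p^4/2 - 3*p^3/2 - sqrt(2)*p^3 - 41*sqrt(2)*p^2/8 + 3*p^2 + 5*sqrt(2)*p + 63*p/8 + 105*sqrt(2)/8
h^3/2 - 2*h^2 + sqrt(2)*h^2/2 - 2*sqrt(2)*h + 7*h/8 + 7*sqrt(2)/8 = (h/2 + sqrt(2)/2)*(h - 7/2)*(h - 1/2)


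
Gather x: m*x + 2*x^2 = m*x + 2*x^2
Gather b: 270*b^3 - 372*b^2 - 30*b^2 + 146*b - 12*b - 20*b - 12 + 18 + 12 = 270*b^3 - 402*b^2 + 114*b + 18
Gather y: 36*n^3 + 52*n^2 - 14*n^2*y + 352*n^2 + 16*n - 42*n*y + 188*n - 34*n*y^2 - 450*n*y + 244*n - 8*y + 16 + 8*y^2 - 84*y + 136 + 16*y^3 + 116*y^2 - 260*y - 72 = 36*n^3 + 404*n^2 + 448*n + 16*y^3 + y^2*(124 - 34*n) + y*(-14*n^2 - 492*n - 352) + 80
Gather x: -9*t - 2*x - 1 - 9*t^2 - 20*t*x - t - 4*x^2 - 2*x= -9*t^2 - 10*t - 4*x^2 + x*(-20*t - 4) - 1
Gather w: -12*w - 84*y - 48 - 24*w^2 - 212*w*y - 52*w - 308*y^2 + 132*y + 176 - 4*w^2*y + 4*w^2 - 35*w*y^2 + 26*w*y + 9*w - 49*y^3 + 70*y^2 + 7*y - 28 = w^2*(-4*y - 20) + w*(-35*y^2 - 186*y - 55) - 49*y^3 - 238*y^2 + 55*y + 100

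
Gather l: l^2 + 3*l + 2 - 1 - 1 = l^2 + 3*l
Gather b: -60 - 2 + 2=-60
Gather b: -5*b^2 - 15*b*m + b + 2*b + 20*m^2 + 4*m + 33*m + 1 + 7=-5*b^2 + b*(3 - 15*m) + 20*m^2 + 37*m + 8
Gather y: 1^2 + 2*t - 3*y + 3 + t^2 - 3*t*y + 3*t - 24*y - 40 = t^2 + 5*t + y*(-3*t - 27) - 36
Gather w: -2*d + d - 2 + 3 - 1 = -d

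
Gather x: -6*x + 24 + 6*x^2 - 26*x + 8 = 6*x^2 - 32*x + 32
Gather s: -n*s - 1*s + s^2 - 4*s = s^2 + s*(-n - 5)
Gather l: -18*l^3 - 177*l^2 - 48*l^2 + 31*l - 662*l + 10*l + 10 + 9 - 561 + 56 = -18*l^3 - 225*l^2 - 621*l - 486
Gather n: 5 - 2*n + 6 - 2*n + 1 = 12 - 4*n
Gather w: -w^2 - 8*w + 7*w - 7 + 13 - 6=-w^2 - w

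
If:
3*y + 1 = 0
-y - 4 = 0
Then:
No Solution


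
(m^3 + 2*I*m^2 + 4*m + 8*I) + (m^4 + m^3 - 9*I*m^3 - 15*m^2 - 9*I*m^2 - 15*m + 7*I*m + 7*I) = m^4 + 2*m^3 - 9*I*m^3 - 15*m^2 - 7*I*m^2 - 11*m + 7*I*m + 15*I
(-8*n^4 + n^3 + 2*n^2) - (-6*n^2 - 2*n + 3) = -8*n^4 + n^3 + 8*n^2 + 2*n - 3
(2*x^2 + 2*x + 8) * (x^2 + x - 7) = 2*x^4 + 4*x^3 - 4*x^2 - 6*x - 56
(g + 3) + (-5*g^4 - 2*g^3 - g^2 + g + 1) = -5*g^4 - 2*g^3 - g^2 + 2*g + 4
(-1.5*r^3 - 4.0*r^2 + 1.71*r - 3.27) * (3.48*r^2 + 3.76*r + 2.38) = -5.22*r^5 - 19.56*r^4 - 12.6592*r^3 - 14.47*r^2 - 8.2254*r - 7.7826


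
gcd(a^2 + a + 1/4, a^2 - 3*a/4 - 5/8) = a + 1/2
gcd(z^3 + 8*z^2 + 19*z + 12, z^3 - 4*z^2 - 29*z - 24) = z^2 + 4*z + 3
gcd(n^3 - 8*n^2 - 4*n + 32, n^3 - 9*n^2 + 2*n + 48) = n^2 - 6*n - 16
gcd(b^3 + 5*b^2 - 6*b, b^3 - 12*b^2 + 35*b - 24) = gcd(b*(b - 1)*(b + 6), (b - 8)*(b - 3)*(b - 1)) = b - 1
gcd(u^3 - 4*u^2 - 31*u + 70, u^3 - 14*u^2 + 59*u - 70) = u^2 - 9*u + 14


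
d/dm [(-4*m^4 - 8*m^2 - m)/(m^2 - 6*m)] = (-8*m^3 + 72*m^2 + 49)/(m^2 - 12*m + 36)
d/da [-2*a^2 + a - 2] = 1 - 4*a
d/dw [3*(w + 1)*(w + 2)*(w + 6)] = 9*w^2 + 54*w + 60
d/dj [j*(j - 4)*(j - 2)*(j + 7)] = 4*j^3 + 3*j^2 - 68*j + 56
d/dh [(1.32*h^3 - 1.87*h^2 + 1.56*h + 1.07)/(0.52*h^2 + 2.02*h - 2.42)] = (0.6864*h^4 + 5.3328*h^3 - 14.1718*h^2 + 7.938*h - 5.9366)/(0.2704*h^4 + 2.1008*h^3 + 1.5636*h^2 - 9.7768*h + 5.8564)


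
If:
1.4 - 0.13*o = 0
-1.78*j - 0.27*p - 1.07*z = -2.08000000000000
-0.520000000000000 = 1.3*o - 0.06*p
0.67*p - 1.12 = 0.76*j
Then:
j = 211.87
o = 10.77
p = 242.00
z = -411.58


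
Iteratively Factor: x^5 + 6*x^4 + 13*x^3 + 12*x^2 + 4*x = (x + 1)*(x^4 + 5*x^3 + 8*x^2 + 4*x) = (x + 1)*(x + 2)*(x^3 + 3*x^2 + 2*x) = (x + 1)^2*(x + 2)*(x^2 + 2*x) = (x + 1)^2*(x + 2)^2*(x)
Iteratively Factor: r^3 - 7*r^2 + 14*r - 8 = (r - 1)*(r^2 - 6*r + 8) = (r - 4)*(r - 1)*(r - 2)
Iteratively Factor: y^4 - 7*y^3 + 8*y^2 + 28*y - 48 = (y + 2)*(y^3 - 9*y^2 + 26*y - 24) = (y - 4)*(y + 2)*(y^2 - 5*y + 6) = (y - 4)*(y - 3)*(y + 2)*(y - 2)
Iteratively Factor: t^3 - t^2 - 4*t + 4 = (t - 1)*(t^2 - 4) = (t - 2)*(t - 1)*(t + 2)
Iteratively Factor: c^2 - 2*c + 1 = (c - 1)*(c - 1)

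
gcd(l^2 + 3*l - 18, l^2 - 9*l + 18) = l - 3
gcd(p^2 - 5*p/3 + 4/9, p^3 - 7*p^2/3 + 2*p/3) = p - 1/3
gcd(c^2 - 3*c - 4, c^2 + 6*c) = 1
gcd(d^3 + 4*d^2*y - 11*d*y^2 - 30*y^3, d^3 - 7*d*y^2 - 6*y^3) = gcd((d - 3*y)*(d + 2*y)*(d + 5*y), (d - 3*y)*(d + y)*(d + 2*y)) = -d^2 + d*y + 6*y^2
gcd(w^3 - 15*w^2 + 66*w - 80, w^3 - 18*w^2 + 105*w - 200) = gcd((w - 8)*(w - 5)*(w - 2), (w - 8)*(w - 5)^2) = w^2 - 13*w + 40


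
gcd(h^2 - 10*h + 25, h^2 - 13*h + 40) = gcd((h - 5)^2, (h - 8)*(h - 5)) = h - 5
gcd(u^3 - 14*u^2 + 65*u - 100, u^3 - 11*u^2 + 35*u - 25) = u^2 - 10*u + 25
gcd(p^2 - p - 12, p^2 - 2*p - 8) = p - 4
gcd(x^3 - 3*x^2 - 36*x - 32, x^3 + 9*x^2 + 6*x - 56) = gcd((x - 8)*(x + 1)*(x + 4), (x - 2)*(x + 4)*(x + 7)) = x + 4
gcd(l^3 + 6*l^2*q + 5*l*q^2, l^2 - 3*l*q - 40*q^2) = l + 5*q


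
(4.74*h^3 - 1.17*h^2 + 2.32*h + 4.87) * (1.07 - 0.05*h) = -0.237*h^4 + 5.1303*h^3 - 1.3679*h^2 + 2.2389*h + 5.2109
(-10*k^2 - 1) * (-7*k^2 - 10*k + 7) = 70*k^4 + 100*k^3 - 63*k^2 + 10*k - 7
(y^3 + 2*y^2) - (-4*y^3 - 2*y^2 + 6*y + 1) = 5*y^3 + 4*y^2 - 6*y - 1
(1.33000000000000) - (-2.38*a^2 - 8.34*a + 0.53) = 2.38*a^2 + 8.34*a + 0.8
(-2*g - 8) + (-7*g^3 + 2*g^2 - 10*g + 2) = -7*g^3 + 2*g^2 - 12*g - 6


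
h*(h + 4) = h^2 + 4*h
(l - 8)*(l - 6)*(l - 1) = l^3 - 15*l^2 + 62*l - 48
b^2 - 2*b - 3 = (b - 3)*(b + 1)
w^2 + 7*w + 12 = (w + 3)*(w + 4)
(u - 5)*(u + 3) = u^2 - 2*u - 15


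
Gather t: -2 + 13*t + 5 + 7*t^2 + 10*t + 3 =7*t^2 + 23*t + 6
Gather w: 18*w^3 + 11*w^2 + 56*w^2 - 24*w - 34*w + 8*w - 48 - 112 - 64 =18*w^3 + 67*w^2 - 50*w - 224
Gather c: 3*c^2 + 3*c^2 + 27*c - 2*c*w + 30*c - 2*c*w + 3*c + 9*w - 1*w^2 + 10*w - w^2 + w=6*c^2 + c*(60 - 4*w) - 2*w^2 + 20*w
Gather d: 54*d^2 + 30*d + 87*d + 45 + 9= 54*d^2 + 117*d + 54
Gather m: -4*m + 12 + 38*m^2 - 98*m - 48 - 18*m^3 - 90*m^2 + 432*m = -18*m^3 - 52*m^2 + 330*m - 36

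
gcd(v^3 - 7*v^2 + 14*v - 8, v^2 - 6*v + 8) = v^2 - 6*v + 8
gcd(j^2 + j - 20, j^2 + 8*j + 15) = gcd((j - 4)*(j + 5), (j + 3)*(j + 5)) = j + 5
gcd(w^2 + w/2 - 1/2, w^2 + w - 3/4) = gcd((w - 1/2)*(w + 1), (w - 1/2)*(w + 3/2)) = w - 1/2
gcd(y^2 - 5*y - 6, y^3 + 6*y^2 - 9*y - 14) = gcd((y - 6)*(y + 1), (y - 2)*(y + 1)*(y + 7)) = y + 1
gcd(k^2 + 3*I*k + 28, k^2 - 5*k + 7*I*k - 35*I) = k + 7*I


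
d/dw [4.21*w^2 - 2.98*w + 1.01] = 8.42*w - 2.98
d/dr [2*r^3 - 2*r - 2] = 6*r^2 - 2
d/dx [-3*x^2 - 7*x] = -6*x - 7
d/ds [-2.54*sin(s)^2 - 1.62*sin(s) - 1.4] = -(5.08*sin(s) + 1.62)*cos(s)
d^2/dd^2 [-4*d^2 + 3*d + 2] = -8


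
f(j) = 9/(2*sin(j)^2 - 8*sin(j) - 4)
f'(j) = 9*(-4*sin(j)*cos(j) + 8*cos(j))/(2*sin(j)^2 - 8*sin(j) - 4)^2 = 9*(2 - sin(j))*cos(j)/(4*sin(j) + cos(j)^2 + 1)^2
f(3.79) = 5.77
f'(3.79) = -30.67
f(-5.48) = -1.03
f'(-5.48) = 0.42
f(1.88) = -0.92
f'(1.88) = -0.12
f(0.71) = -1.08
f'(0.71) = 0.53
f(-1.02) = 2.11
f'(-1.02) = 2.95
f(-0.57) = 10.01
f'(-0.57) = 95.14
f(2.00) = -0.94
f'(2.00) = -0.18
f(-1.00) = 2.17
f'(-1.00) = 3.21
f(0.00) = -2.25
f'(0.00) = 4.50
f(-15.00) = 4.39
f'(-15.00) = -17.28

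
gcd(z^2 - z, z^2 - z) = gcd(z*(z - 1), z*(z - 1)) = z^2 - z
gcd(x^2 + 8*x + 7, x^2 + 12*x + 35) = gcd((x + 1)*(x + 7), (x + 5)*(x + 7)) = x + 7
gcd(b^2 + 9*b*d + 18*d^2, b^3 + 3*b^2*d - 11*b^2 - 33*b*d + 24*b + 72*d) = b + 3*d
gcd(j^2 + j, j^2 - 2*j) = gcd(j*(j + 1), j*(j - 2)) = j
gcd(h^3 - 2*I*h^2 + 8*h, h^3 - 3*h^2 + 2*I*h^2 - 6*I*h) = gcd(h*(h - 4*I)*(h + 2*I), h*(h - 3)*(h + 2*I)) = h^2 + 2*I*h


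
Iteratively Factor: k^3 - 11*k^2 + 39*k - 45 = (k - 3)*(k^2 - 8*k + 15) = (k - 5)*(k - 3)*(k - 3)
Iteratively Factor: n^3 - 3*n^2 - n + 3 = (n - 3)*(n^2 - 1) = (n - 3)*(n - 1)*(n + 1)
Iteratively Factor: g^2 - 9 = (g - 3)*(g + 3)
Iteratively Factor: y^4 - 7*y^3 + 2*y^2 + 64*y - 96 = (y - 4)*(y^3 - 3*y^2 - 10*y + 24) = (y - 4)^2*(y^2 + y - 6) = (y - 4)^2*(y + 3)*(y - 2)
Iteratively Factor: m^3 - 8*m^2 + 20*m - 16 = (m - 4)*(m^2 - 4*m + 4) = (m - 4)*(m - 2)*(m - 2)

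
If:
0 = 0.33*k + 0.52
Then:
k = -1.58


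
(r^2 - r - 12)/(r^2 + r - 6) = (r - 4)/(r - 2)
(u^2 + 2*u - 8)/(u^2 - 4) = (u + 4)/(u + 2)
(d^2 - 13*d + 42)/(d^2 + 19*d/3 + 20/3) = 3*(d^2 - 13*d + 42)/(3*d^2 + 19*d + 20)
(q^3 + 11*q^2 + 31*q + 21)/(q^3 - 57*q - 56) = (q + 3)/(q - 8)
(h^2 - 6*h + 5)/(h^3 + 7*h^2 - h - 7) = (h - 5)/(h^2 + 8*h + 7)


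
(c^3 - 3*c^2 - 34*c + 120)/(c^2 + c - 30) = c - 4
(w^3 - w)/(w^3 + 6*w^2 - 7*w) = (w + 1)/(w + 7)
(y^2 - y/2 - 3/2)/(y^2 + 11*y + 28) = (2*y^2 - y - 3)/(2*(y^2 + 11*y + 28))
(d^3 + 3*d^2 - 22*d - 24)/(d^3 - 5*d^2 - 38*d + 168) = (d + 1)/(d - 7)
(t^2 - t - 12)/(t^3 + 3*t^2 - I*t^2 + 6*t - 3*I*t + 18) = (t - 4)/(t^2 - I*t + 6)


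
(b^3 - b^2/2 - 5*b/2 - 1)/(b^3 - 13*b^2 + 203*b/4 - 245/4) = 2*(2*b^3 - b^2 - 5*b - 2)/(4*b^3 - 52*b^2 + 203*b - 245)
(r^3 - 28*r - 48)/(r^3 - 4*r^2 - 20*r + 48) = (r + 2)/(r - 2)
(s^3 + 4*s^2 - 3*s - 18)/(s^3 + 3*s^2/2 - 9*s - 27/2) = 2*(s^2 + s - 6)/(2*s^2 - 3*s - 9)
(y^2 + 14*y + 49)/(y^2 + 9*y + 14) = (y + 7)/(y + 2)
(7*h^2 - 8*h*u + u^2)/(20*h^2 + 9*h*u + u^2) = (7*h^2 - 8*h*u + u^2)/(20*h^2 + 9*h*u + u^2)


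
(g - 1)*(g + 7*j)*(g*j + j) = g^3*j + 7*g^2*j^2 - g*j - 7*j^2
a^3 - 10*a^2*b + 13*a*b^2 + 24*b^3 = (a - 8*b)*(a - 3*b)*(a + b)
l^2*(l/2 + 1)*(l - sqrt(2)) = l^4/2 - sqrt(2)*l^3/2 + l^3 - sqrt(2)*l^2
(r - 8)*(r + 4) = r^2 - 4*r - 32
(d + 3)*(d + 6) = d^2 + 9*d + 18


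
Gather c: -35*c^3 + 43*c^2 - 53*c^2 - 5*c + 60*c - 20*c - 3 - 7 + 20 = -35*c^3 - 10*c^2 + 35*c + 10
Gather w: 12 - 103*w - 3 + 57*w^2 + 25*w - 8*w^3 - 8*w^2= -8*w^3 + 49*w^2 - 78*w + 9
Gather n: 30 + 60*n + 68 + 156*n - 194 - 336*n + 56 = -120*n - 40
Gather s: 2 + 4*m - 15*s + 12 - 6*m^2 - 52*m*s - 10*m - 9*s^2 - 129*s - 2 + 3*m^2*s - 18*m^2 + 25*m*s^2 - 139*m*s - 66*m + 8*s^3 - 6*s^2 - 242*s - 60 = -24*m^2 - 72*m + 8*s^3 + s^2*(25*m - 15) + s*(3*m^2 - 191*m - 386) - 48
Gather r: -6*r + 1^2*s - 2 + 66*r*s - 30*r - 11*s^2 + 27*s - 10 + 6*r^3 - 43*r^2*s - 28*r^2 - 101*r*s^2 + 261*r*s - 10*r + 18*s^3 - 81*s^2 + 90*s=6*r^3 + r^2*(-43*s - 28) + r*(-101*s^2 + 327*s - 46) + 18*s^3 - 92*s^2 + 118*s - 12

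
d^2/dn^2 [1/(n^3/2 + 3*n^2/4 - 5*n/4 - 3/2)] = 8*(-3*(2*n + 1)*(2*n^3 + 3*n^2 - 5*n - 6) + (6*n^2 + 6*n - 5)^2)/(2*n^3 + 3*n^2 - 5*n - 6)^3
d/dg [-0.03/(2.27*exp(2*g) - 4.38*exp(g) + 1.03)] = (0.1362*exp(g) - 0.1314)*exp(g)/(2.27*exp(2*g) - 4.38*exp(g) + 1.03)^2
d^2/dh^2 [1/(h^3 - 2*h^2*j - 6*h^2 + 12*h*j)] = 2*(h*(-3*h + 2*j + 6)*(h^2 - 2*h*j - 6*h + 12*j) + (3*h^2 - 4*h*j - 12*h + 12*j)^2)/(h^3*(h^2 - 2*h*j - 6*h + 12*j)^3)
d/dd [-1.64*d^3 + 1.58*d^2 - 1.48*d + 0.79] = -4.92*d^2 + 3.16*d - 1.48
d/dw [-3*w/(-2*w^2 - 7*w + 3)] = 3*(-2*w^2 - 3)/(4*w^4 + 28*w^3 + 37*w^2 - 42*w + 9)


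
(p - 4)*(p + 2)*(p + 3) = p^3 + p^2 - 14*p - 24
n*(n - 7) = n^2 - 7*n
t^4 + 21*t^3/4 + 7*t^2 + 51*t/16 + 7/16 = (t + 1/4)*(t + 1/2)*(t + 1)*(t + 7/2)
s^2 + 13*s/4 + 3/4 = (s + 1/4)*(s + 3)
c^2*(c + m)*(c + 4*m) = c^4 + 5*c^3*m + 4*c^2*m^2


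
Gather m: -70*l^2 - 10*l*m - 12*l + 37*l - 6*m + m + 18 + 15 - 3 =-70*l^2 + 25*l + m*(-10*l - 5) + 30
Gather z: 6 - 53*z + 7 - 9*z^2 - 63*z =-9*z^2 - 116*z + 13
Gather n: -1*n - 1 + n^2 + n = n^2 - 1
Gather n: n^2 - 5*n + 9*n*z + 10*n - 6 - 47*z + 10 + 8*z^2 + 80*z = n^2 + n*(9*z + 5) + 8*z^2 + 33*z + 4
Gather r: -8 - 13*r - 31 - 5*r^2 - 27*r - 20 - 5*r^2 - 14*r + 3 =-10*r^2 - 54*r - 56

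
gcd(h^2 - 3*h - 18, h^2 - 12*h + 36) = h - 6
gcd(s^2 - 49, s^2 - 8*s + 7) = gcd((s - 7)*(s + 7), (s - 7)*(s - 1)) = s - 7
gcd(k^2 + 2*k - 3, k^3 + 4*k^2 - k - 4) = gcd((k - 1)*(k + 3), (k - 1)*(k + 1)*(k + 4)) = k - 1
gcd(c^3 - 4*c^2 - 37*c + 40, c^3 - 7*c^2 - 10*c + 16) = c^2 - 9*c + 8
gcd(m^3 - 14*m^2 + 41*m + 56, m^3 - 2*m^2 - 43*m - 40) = m^2 - 7*m - 8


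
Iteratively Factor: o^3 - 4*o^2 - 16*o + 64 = (o - 4)*(o^2 - 16) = (o - 4)*(o + 4)*(o - 4)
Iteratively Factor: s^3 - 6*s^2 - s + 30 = (s - 3)*(s^2 - 3*s - 10) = (s - 3)*(s + 2)*(s - 5)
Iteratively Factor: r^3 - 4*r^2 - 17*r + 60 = (r + 4)*(r^2 - 8*r + 15) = (r - 5)*(r + 4)*(r - 3)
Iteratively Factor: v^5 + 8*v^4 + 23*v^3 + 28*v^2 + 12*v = (v + 1)*(v^4 + 7*v^3 + 16*v^2 + 12*v) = (v + 1)*(v + 2)*(v^3 + 5*v^2 + 6*v) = (v + 1)*(v + 2)^2*(v^2 + 3*v) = (v + 1)*(v + 2)^2*(v + 3)*(v)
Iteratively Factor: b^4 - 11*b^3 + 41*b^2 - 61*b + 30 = (b - 5)*(b^3 - 6*b^2 + 11*b - 6) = (b - 5)*(b - 3)*(b^2 - 3*b + 2) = (b - 5)*(b - 3)*(b - 1)*(b - 2)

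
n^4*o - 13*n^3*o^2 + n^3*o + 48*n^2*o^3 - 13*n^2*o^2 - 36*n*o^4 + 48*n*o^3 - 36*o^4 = (n - 6*o)^2*(n - o)*(n*o + o)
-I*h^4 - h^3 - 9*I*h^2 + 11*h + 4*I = (h - 4*I)*(h + I)^2*(-I*h + 1)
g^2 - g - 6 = (g - 3)*(g + 2)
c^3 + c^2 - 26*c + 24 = (c - 4)*(c - 1)*(c + 6)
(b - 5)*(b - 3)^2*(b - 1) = b^4 - 12*b^3 + 50*b^2 - 84*b + 45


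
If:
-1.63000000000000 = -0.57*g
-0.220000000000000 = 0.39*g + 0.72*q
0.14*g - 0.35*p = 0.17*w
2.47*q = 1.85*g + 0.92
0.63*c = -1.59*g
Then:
No Solution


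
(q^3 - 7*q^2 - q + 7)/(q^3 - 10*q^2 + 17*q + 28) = (q - 1)/(q - 4)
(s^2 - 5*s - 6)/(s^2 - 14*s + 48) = (s + 1)/(s - 8)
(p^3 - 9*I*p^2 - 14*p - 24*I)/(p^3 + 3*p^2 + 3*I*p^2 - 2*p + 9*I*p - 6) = (p^2 - 10*I*p - 24)/(p^2 + p*(3 + 2*I) + 6*I)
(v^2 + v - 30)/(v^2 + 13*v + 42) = (v - 5)/(v + 7)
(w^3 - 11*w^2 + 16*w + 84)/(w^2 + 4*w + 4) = (w^2 - 13*w + 42)/(w + 2)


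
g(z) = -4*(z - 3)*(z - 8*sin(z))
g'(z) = -4*z - 4*(1 - 8*cos(z))*(z - 3) + 32*sin(z) = -4*z + 4*(z - 3)*(8*cos(z) - 1) + 32*sin(z)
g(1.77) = -29.87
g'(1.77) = 37.00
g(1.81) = -28.38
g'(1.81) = 37.63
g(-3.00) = -44.90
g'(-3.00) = 221.56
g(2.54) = -3.66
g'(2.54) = 21.93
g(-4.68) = -389.40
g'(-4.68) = 89.38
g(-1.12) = 100.21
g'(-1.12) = -65.28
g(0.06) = -4.94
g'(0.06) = -80.47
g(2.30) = -10.26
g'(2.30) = 32.39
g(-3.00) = -44.90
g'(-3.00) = 221.56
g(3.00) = 0.00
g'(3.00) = -7.48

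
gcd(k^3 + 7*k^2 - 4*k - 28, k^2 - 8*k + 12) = k - 2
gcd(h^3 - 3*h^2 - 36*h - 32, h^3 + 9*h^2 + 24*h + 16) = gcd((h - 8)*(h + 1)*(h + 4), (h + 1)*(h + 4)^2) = h^2 + 5*h + 4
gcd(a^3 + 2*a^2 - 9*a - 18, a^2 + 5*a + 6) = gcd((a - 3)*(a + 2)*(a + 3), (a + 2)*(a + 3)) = a^2 + 5*a + 6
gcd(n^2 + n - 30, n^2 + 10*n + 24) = n + 6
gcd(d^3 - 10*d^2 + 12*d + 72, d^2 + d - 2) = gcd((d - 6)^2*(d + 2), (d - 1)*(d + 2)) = d + 2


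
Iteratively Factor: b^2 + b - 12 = (b + 4)*(b - 3)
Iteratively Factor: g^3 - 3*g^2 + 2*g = (g - 2)*(g^2 - g) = (g - 2)*(g - 1)*(g)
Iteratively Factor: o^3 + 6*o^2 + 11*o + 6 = (o + 1)*(o^2 + 5*o + 6) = (o + 1)*(o + 3)*(o + 2)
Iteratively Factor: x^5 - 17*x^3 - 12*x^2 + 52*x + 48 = (x + 3)*(x^4 - 3*x^3 - 8*x^2 + 12*x + 16) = (x - 4)*(x + 3)*(x^3 + x^2 - 4*x - 4) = (x - 4)*(x + 2)*(x + 3)*(x^2 - x - 2) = (x - 4)*(x - 2)*(x + 2)*(x + 3)*(x + 1)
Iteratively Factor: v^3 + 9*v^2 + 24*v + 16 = (v + 4)*(v^2 + 5*v + 4) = (v + 4)^2*(v + 1)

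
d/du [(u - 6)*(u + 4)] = 2*u - 2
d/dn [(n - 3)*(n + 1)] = 2*n - 2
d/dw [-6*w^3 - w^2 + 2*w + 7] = -18*w^2 - 2*w + 2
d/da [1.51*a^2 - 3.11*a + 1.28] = 3.02*a - 3.11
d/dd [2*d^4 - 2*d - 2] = 8*d^3 - 2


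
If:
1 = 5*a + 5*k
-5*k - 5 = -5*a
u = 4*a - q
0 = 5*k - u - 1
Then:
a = 3/5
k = -2/5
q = 27/5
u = -3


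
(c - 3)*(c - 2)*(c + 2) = c^3 - 3*c^2 - 4*c + 12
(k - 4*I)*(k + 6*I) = k^2 + 2*I*k + 24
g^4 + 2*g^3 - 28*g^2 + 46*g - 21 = (g - 3)*(g - 1)^2*(g + 7)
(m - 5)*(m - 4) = m^2 - 9*m + 20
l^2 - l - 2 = (l - 2)*(l + 1)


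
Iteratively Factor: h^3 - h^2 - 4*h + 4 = (h - 1)*(h^2 - 4) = (h - 1)*(h + 2)*(h - 2)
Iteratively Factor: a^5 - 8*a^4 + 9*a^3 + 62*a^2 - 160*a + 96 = (a - 4)*(a^4 - 4*a^3 - 7*a^2 + 34*a - 24) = (a - 4)*(a + 3)*(a^3 - 7*a^2 + 14*a - 8) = (a - 4)*(a - 1)*(a + 3)*(a^2 - 6*a + 8) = (a - 4)*(a - 2)*(a - 1)*(a + 3)*(a - 4)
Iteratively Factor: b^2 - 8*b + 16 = (b - 4)*(b - 4)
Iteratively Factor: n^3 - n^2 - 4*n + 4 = (n - 1)*(n^2 - 4) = (n - 2)*(n - 1)*(n + 2)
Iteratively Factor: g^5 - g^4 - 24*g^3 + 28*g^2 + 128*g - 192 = (g - 2)*(g^4 + g^3 - 22*g^2 - 16*g + 96) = (g - 2)*(g + 3)*(g^3 - 2*g^2 - 16*g + 32) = (g - 4)*(g - 2)*(g + 3)*(g^2 + 2*g - 8) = (g - 4)*(g - 2)^2*(g + 3)*(g + 4)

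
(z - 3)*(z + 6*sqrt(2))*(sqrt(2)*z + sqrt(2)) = sqrt(2)*z^3 - 2*sqrt(2)*z^2 + 12*z^2 - 24*z - 3*sqrt(2)*z - 36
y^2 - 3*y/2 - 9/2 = (y - 3)*(y + 3/2)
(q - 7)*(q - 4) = q^2 - 11*q + 28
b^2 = b^2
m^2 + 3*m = m*(m + 3)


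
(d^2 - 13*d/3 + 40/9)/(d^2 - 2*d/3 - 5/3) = (d - 8/3)/(d + 1)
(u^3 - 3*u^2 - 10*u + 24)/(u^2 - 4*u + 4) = (u^2 - u - 12)/(u - 2)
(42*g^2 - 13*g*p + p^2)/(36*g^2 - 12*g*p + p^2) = (-7*g + p)/(-6*g + p)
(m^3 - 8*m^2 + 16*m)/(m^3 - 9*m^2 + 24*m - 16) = m/(m - 1)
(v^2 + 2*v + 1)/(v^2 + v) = (v + 1)/v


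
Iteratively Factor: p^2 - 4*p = (p - 4)*(p)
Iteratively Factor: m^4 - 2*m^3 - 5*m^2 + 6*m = (m)*(m^3 - 2*m^2 - 5*m + 6) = m*(m - 1)*(m^2 - m - 6) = m*(m - 1)*(m + 2)*(m - 3)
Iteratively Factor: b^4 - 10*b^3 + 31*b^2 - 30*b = (b)*(b^3 - 10*b^2 + 31*b - 30) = b*(b - 3)*(b^2 - 7*b + 10) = b*(b - 5)*(b - 3)*(b - 2)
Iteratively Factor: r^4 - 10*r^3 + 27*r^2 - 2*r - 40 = (r - 4)*(r^3 - 6*r^2 + 3*r + 10) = (r - 4)*(r + 1)*(r^2 - 7*r + 10) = (r - 5)*(r - 4)*(r + 1)*(r - 2)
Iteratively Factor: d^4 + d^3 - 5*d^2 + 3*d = (d - 1)*(d^3 + 2*d^2 - 3*d) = d*(d - 1)*(d^2 + 2*d - 3) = d*(d - 1)^2*(d + 3)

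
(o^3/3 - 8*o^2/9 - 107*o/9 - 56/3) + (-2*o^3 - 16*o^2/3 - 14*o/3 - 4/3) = -5*o^3/3 - 56*o^2/9 - 149*o/9 - 20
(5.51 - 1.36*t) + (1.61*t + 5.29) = 0.25*t + 10.8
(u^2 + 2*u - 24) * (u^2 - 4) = u^4 + 2*u^3 - 28*u^2 - 8*u + 96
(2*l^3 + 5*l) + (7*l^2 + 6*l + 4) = 2*l^3 + 7*l^2 + 11*l + 4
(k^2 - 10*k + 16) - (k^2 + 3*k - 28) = 44 - 13*k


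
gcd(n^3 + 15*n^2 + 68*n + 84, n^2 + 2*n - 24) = n + 6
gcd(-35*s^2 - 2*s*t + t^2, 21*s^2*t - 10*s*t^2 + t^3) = 7*s - t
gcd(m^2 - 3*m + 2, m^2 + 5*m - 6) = m - 1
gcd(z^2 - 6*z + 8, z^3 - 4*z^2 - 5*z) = 1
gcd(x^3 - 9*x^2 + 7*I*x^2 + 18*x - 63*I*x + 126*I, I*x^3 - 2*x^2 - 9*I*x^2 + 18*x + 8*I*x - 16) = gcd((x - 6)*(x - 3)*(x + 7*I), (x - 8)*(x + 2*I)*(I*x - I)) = 1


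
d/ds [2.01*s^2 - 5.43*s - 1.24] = 4.02*s - 5.43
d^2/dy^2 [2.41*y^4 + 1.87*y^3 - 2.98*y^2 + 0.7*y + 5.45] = 28.92*y^2 + 11.22*y - 5.96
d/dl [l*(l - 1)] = 2*l - 1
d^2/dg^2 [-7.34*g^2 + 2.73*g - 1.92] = -14.6800000000000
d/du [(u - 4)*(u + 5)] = 2*u + 1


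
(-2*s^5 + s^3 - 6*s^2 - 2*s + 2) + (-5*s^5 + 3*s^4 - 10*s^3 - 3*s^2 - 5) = -7*s^5 + 3*s^4 - 9*s^3 - 9*s^2 - 2*s - 3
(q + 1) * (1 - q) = 1 - q^2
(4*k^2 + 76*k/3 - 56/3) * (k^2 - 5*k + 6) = 4*k^4 + 16*k^3/3 - 364*k^2/3 + 736*k/3 - 112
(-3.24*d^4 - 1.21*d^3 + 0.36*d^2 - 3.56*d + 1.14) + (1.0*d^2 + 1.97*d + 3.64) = -3.24*d^4 - 1.21*d^3 + 1.36*d^2 - 1.59*d + 4.78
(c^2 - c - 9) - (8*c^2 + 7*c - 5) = -7*c^2 - 8*c - 4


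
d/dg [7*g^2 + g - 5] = 14*g + 1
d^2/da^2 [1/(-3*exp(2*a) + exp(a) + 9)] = (2*(6*exp(a) - 1)^2*exp(a) + (12*exp(a) - 1)*(-3*exp(2*a) + exp(a) + 9))*exp(a)/(-3*exp(2*a) + exp(a) + 9)^3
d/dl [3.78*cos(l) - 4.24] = -3.78*sin(l)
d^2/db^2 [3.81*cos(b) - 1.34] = -3.81*cos(b)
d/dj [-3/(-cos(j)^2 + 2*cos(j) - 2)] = 6*(cos(j) - 1)*sin(j)/(cos(j)^2 - 2*cos(j) + 2)^2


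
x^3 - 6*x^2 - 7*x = x*(x - 7)*(x + 1)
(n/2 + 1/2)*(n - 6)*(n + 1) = n^3/2 - 2*n^2 - 11*n/2 - 3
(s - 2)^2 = s^2 - 4*s + 4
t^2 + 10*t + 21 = (t + 3)*(t + 7)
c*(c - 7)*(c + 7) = c^3 - 49*c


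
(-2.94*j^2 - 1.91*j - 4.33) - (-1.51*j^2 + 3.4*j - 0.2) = -1.43*j^2 - 5.31*j - 4.13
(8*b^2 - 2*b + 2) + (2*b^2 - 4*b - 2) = 10*b^2 - 6*b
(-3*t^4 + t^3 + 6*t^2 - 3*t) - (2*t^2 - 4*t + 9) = -3*t^4 + t^3 + 4*t^2 + t - 9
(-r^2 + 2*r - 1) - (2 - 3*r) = -r^2 + 5*r - 3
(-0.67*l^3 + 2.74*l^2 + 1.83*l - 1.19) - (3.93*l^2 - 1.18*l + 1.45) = -0.67*l^3 - 1.19*l^2 + 3.01*l - 2.64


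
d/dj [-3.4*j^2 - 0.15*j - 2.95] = -6.8*j - 0.15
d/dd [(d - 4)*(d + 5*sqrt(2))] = 2*d - 4 + 5*sqrt(2)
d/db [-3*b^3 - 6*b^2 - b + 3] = -9*b^2 - 12*b - 1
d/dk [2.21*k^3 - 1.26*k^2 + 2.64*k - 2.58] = 6.63*k^2 - 2.52*k + 2.64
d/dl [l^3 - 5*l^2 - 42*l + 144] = 3*l^2 - 10*l - 42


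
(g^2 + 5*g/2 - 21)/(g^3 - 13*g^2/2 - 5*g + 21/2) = (2*g^2 + 5*g - 42)/(2*g^3 - 13*g^2 - 10*g + 21)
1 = 1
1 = 1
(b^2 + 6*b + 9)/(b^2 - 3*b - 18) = (b + 3)/(b - 6)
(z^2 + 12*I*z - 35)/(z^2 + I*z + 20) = (z + 7*I)/(z - 4*I)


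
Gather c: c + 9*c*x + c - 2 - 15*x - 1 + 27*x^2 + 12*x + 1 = c*(9*x + 2) + 27*x^2 - 3*x - 2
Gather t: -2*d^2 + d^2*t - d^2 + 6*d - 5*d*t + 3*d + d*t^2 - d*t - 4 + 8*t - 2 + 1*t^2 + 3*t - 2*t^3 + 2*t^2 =-3*d^2 + 9*d - 2*t^3 + t^2*(d + 3) + t*(d^2 - 6*d + 11) - 6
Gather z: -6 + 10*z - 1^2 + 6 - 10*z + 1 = 0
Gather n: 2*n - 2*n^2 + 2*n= -2*n^2 + 4*n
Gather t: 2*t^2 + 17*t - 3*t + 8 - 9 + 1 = 2*t^2 + 14*t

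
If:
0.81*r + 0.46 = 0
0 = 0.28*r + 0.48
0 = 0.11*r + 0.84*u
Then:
No Solution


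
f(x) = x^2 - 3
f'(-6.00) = -12.00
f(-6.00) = 33.00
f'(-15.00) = -30.00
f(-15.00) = 222.00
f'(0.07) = 0.14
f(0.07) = -3.00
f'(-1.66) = -3.32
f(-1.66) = -0.24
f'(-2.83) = -5.66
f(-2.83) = 5.01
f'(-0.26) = -0.52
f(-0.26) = -2.93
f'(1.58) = 3.16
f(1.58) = -0.50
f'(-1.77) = -3.54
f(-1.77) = 0.13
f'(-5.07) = -10.14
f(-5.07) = 22.70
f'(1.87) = 3.74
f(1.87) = 0.50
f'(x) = 2*x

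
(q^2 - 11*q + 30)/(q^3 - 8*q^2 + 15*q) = (q - 6)/(q*(q - 3))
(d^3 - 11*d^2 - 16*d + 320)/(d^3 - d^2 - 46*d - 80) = (d - 8)/(d + 2)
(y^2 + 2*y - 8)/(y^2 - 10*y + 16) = (y + 4)/(y - 8)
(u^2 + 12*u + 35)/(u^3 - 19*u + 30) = (u + 7)/(u^2 - 5*u + 6)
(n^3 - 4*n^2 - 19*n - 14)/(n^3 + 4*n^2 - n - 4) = (n^2 - 5*n - 14)/(n^2 + 3*n - 4)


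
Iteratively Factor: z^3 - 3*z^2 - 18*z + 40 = (z + 4)*(z^2 - 7*z + 10) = (z - 5)*(z + 4)*(z - 2)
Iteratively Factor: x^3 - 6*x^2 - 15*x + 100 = (x + 4)*(x^2 - 10*x + 25) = (x - 5)*(x + 4)*(x - 5)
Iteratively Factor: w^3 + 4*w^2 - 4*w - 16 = (w + 2)*(w^2 + 2*w - 8) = (w - 2)*(w + 2)*(w + 4)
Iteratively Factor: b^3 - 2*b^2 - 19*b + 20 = (b + 4)*(b^2 - 6*b + 5) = (b - 5)*(b + 4)*(b - 1)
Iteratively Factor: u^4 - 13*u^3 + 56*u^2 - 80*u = (u - 4)*(u^3 - 9*u^2 + 20*u) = u*(u - 4)*(u^2 - 9*u + 20) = u*(u - 5)*(u - 4)*(u - 4)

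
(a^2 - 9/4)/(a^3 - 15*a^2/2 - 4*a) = (9 - 4*a^2)/(2*a*(-2*a^2 + 15*a + 8))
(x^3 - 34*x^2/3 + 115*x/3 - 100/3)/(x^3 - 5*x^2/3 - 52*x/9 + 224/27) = 9*(x^2 - 10*x + 25)/(9*x^2 - 3*x - 56)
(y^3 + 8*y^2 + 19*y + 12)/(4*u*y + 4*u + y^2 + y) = (y^2 + 7*y + 12)/(4*u + y)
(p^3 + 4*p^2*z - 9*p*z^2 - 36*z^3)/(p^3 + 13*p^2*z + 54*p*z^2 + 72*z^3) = (p - 3*z)/(p + 6*z)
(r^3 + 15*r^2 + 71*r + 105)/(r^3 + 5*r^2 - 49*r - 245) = (r + 3)/(r - 7)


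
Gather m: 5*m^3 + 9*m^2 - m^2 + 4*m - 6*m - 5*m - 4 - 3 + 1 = 5*m^3 + 8*m^2 - 7*m - 6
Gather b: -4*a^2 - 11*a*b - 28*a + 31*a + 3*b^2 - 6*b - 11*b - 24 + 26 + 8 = -4*a^2 + 3*a + 3*b^2 + b*(-11*a - 17) + 10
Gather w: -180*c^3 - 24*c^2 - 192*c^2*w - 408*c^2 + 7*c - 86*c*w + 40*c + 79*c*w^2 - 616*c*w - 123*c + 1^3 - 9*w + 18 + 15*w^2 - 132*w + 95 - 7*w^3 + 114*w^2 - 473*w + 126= -180*c^3 - 432*c^2 - 76*c - 7*w^3 + w^2*(79*c + 129) + w*(-192*c^2 - 702*c - 614) + 240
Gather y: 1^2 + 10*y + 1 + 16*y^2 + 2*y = 16*y^2 + 12*y + 2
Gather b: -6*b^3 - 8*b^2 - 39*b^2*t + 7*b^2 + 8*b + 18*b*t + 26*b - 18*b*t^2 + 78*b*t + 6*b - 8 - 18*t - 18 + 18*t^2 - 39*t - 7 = -6*b^3 + b^2*(-39*t - 1) + b*(-18*t^2 + 96*t + 40) + 18*t^2 - 57*t - 33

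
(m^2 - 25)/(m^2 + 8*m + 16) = (m^2 - 25)/(m^2 + 8*m + 16)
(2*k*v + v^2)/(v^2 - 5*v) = (2*k + v)/(v - 5)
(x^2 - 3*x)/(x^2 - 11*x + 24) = x/(x - 8)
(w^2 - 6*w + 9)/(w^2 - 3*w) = (w - 3)/w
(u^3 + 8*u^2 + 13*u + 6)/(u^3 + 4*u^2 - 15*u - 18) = (u + 1)/(u - 3)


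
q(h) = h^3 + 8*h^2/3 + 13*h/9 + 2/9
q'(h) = 3*h^2 + 16*h/3 + 13/9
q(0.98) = 5.14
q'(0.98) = 9.55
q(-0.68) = 0.16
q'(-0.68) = -0.80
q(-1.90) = 0.25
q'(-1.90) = 2.14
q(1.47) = 11.28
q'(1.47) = 15.77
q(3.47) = 79.13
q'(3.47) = 56.07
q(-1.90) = 0.25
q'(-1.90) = 2.14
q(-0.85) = 0.31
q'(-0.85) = -0.92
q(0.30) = 0.92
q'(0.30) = 3.31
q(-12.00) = -1361.11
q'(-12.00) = 369.44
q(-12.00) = -1361.11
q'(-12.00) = 369.44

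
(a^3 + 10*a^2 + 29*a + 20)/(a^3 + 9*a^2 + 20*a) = (a + 1)/a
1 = 1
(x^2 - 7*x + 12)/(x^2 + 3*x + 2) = (x^2 - 7*x + 12)/(x^2 + 3*x + 2)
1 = 1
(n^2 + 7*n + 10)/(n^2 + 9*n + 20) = (n + 2)/(n + 4)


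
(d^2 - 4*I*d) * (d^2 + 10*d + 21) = d^4 + 10*d^3 - 4*I*d^3 + 21*d^2 - 40*I*d^2 - 84*I*d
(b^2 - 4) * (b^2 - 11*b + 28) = b^4 - 11*b^3 + 24*b^2 + 44*b - 112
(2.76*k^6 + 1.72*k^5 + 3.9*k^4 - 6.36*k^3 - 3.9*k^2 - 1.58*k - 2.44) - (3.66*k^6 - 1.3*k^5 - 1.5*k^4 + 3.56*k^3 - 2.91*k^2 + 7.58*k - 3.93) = -0.9*k^6 + 3.02*k^5 + 5.4*k^4 - 9.92*k^3 - 0.99*k^2 - 9.16*k + 1.49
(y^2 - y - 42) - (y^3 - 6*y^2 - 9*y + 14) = -y^3 + 7*y^2 + 8*y - 56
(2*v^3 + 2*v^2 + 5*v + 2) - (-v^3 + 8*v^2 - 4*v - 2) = 3*v^3 - 6*v^2 + 9*v + 4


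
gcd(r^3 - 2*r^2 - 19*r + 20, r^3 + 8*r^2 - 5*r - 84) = r + 4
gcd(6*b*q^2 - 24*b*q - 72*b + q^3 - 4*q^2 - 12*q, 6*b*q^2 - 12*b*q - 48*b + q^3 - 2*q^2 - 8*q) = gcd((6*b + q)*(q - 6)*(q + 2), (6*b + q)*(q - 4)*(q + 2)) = 6*b*q + 12*b + q^2 + 2*q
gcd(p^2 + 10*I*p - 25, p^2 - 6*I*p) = 1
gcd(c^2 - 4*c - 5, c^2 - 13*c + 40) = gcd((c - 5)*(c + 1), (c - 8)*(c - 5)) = c - 5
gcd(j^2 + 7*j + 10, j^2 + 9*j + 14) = j + 2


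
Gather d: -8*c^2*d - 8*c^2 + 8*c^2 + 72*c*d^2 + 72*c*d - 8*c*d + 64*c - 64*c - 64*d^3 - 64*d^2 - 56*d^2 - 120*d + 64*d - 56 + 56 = -64*d^3 + d^2*(72*c - 120) + d*(-8*c^2 + 64*c - 56)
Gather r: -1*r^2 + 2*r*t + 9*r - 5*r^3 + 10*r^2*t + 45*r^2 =-5*r^3 + r^2*(10*t + 44) + r*(2*t + 9)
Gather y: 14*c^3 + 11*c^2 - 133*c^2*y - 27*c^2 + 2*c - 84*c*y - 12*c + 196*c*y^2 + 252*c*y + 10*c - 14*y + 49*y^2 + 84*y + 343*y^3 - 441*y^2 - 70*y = 14*c^3 - 16*c^2 + 343*y^3 + y^2*(196*c - 392) + y*(-133*c^2 + 168*c)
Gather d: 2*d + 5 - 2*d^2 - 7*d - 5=-2*d^2 - 5*d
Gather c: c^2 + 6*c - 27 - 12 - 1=c^2 + 6*c - 40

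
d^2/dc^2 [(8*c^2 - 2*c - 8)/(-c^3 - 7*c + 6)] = 4*(-4*c^6 + 3*c^5 + 108*c^4 - 175*c^3 + 120*c^2 + 72*c + 94)/(c^9 + 21*c^7 - 18*c^6 + 147*c^5 - 252*c^4 + 451*c^3 - 882*c^2 + 756*c - 216)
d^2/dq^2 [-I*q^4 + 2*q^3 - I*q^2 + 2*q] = -12*I*q^2 + 12*q - 2*I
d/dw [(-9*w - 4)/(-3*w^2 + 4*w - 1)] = (-27*w^2 - 24*w + 25)/(9*w^4 - 24*w^3 + 22*w^2 - 8*w + 1)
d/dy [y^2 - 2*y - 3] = 2*y - 2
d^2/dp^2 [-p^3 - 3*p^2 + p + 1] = -6*p - 6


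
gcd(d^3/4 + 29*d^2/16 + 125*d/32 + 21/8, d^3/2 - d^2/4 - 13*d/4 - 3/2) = 1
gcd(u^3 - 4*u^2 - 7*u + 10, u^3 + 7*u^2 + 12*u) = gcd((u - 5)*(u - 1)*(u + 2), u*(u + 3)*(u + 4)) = 1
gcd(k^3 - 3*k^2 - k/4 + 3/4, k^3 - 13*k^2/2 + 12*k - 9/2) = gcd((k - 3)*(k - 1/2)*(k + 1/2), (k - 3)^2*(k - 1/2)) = k^2 - 7*k/2 + 3/2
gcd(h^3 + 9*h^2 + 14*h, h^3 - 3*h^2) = h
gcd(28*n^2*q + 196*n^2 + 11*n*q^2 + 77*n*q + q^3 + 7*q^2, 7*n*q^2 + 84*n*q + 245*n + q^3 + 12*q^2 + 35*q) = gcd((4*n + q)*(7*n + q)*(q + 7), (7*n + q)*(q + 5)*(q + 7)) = 7*n*q + 49*n + q^2 + 7*q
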